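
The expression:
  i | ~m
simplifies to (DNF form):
i | ~m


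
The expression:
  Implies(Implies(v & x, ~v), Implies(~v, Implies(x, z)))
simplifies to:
v | z | ~x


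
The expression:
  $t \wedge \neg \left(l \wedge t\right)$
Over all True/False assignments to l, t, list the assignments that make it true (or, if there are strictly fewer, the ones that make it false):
is true only for:
  l=False, t=True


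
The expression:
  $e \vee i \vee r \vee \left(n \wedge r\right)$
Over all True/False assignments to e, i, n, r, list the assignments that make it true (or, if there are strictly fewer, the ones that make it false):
is false only for:
  e=False, i=False, n=False, r=False;
  e=False, i=False, n=True, r=False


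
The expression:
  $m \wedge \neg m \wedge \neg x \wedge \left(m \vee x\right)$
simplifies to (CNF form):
$\text{False}$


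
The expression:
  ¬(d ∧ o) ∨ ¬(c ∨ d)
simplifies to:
¬d ∨ ¬o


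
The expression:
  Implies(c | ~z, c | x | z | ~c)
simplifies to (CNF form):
True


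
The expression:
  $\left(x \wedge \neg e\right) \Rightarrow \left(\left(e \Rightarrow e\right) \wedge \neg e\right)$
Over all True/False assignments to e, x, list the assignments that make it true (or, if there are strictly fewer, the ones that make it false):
is always true.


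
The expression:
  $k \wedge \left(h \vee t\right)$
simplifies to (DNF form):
$\left(h \wedge k\right) \vee \left(k \wedge t\right)$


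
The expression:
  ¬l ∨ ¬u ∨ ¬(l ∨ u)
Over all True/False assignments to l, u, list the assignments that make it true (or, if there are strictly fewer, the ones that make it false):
is false only for:
  l=True, u=True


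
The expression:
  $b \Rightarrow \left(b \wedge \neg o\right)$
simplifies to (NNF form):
$\neg b \vee \neg o$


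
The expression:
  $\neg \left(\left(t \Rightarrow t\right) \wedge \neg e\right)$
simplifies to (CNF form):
$e$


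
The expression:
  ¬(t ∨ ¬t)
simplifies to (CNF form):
False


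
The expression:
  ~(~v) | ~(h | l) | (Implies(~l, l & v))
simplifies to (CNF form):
l | v | ~h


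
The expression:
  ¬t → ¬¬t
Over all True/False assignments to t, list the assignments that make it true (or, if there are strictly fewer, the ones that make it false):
is true only for:
  t=True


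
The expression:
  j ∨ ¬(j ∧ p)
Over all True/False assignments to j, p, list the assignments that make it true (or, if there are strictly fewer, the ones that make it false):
is always true.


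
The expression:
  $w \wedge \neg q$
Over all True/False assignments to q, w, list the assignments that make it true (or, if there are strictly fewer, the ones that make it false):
is true only for:
  q=False, w=True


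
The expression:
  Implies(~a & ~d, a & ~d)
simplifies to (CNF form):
a | d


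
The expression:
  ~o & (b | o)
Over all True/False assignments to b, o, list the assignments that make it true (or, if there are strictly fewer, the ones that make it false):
is true only for:
  b=True, o=False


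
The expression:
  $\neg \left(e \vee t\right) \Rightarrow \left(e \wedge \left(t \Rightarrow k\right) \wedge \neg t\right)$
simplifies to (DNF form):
$e \vee t$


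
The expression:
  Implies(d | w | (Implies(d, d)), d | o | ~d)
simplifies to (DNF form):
True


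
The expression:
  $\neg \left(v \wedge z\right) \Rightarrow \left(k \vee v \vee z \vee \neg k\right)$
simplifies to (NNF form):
$\text{True}$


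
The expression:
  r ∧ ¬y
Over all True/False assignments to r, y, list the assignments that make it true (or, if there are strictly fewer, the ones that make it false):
is true only for:
  r=True, y=False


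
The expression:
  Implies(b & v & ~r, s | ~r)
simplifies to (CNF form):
True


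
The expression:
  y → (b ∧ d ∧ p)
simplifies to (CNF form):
(b ∨ ¬y) ∧ (d ∨ ¬y) ∧ (p ∨ ¬y)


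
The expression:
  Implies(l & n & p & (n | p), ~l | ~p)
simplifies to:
~l | ~n | ~p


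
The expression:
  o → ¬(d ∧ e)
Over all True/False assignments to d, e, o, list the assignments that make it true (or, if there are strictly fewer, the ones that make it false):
is false only for:
  d=True, e=True, o=True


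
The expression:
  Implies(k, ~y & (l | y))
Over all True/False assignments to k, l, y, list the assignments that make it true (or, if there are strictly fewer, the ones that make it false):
is false only for:
  k=True, l=False, y=False;
  k=True, l=False, y=True;
  k=True, l=True, y=True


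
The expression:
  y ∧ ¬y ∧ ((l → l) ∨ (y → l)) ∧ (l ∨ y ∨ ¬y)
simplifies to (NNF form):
False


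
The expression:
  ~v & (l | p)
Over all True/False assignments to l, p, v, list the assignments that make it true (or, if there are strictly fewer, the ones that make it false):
is true only for:
  l=False, p=True, v=False;
  l=True, p=False, v=False;
  l=True, p=True, v=False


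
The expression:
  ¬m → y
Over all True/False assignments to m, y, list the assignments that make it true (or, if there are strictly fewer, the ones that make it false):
is false only for:
  m=False, y=False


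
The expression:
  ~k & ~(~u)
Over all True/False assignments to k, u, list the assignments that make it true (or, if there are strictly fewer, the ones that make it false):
is true only for:
  k=False, u=True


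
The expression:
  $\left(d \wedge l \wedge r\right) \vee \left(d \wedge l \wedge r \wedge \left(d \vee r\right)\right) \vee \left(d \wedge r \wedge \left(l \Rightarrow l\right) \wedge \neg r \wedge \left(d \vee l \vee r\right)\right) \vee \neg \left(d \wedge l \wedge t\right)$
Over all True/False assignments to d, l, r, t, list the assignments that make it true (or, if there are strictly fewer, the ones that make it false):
is false only for:
  d=True, l=True, r=False, t=True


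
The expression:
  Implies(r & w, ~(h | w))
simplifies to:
~r | ~w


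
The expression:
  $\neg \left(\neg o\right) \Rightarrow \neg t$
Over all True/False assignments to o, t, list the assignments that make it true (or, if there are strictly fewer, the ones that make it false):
is false only for:
  o=True, t=True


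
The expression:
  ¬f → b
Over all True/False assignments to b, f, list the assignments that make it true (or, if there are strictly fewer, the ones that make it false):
is false only for:
  b=False, f=False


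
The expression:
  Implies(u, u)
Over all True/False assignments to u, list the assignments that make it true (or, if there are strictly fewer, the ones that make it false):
is always true.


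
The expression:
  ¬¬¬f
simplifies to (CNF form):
¬f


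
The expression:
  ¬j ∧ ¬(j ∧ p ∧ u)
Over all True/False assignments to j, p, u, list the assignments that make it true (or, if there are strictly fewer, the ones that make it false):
is true only for:
  j=False, p=False, u=False;
  j=False, p=False, u=True;
  j=False, p=True, u=False;
  j=False, p=True, u=True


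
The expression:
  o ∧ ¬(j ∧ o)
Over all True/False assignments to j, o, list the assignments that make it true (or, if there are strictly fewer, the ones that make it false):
is true only for:
  j=False, o=True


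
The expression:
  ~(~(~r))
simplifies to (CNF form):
~r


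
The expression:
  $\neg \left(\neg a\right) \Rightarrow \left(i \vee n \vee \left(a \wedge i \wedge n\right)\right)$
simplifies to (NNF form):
$i \vee n \vee \neg a$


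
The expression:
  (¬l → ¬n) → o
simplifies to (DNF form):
o ∨ (n ∧ ¬l)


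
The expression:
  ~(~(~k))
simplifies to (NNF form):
~k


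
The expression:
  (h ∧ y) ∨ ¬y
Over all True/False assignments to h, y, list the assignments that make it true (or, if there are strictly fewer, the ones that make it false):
is false only for:
  h=False, y=True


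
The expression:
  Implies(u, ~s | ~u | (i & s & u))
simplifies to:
i | ~s | ~u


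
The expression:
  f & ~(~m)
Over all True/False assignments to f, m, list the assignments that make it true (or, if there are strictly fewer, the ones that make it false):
is true only for:
  f=True, m=True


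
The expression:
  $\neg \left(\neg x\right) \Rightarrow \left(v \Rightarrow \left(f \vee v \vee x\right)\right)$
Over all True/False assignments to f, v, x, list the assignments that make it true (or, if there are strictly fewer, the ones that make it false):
is always true.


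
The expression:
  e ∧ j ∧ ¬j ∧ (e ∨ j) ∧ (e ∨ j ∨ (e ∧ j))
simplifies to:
False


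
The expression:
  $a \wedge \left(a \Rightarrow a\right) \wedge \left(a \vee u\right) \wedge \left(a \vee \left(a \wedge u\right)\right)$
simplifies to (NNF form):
$a$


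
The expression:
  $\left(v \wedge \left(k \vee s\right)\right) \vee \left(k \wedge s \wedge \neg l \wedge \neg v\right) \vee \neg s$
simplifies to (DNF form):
$v \vee \left(k \wedge \neg l\right) \vee \neg s$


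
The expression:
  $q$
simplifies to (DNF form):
$q$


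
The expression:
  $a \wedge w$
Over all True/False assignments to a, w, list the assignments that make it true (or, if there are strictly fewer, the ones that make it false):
is true only for:
  a=True, w=True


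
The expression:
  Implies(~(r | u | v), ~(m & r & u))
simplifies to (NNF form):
True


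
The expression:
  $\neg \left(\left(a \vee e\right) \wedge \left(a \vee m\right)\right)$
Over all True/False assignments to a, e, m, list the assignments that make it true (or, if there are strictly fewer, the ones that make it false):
is true only for:
  a=False, e=False, m=False;
  a=False, e=False, m=True;
  a=False, e=True, m=False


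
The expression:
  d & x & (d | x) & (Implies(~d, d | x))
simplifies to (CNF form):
d & x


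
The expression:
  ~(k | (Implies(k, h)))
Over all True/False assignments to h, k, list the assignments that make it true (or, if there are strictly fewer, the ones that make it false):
is never true.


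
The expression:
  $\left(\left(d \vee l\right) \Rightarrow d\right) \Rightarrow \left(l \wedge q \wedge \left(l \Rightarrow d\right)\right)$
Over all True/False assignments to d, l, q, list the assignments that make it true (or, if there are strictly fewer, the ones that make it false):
is true only for:
  d=False, l=True, q=False;
  d=False, l=True, q=True;
  d=True, l=True, q=True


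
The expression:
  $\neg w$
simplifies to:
$\neg w$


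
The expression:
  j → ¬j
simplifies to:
¬j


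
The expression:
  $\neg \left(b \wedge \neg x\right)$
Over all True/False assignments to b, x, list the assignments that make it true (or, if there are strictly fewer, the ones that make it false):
is false only for:
  b=True, x=False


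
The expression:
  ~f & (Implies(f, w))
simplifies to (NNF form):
~f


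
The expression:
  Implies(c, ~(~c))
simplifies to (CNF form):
True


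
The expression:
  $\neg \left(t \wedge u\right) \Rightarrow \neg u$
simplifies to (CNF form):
$t \vee \neg u$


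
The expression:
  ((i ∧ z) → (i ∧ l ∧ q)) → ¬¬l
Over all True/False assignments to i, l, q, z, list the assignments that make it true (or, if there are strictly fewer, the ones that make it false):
is false only for:
  i=False, l=False, q=False, z=False;
  i=False, l=False, q=False, z=True;
  i=False, l=False, q=True, z=False;
  i=False, l=False, q=True, z=True;
  i=True, l=False, q=False, z=False;
  i=True, l=False, q=True, z=False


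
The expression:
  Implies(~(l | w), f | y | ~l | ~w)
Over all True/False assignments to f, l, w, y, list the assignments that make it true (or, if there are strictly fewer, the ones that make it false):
is always true.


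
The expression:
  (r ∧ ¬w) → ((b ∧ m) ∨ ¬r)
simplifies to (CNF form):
(b ∨ w ∨ ¬r) ∧ (m ∨ w ∨ ¬r)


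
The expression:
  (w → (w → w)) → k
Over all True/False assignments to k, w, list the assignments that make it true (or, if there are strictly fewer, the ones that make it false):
is true only for:
  k=True, w=False;
  k=True, w=True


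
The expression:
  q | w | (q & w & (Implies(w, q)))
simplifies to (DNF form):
q | w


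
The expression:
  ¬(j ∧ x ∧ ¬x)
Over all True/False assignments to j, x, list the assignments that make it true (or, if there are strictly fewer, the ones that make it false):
is always true.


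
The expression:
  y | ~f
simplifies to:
y | ~f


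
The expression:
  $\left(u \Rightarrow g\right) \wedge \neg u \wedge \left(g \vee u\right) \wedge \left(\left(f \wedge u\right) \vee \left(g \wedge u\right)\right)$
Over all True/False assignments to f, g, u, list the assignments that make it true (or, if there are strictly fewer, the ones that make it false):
is never true.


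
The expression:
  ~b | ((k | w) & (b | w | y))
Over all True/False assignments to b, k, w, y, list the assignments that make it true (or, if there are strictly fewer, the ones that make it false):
is false only for:
  b=True, k=False, w=False, y=False;
  b=True, k=False, w=False, y=True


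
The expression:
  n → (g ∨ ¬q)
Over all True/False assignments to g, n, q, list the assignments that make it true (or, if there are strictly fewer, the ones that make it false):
is false only for:
  g=False, n=True, q=True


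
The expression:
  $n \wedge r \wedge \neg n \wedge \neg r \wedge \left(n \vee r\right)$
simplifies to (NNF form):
$\text{False}$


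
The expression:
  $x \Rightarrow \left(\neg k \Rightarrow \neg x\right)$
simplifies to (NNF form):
$k \vee \neg x$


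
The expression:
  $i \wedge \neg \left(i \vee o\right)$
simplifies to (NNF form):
$\text{False}$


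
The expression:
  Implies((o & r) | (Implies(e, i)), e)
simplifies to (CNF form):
e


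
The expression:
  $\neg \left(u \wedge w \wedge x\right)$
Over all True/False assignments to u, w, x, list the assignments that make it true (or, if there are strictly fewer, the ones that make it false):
is false only for:
  u=True, w=True, x=True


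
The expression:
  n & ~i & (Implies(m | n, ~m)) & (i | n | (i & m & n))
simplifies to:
n & ~i & ~m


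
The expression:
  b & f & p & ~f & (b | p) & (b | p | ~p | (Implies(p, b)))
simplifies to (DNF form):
False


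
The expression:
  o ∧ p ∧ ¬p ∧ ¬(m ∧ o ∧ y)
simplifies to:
False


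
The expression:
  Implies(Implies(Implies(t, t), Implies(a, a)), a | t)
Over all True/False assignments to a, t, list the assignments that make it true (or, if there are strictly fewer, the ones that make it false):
is false only for:
  a=False, t=False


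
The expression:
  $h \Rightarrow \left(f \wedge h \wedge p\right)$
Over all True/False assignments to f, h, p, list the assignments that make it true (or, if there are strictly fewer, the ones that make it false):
is false only for:
  f=False, h=True, p=False;
  f=False, h=True, p=True;
  f=True, h=True, p=False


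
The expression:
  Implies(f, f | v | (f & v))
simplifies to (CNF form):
True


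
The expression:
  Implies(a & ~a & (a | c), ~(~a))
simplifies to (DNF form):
True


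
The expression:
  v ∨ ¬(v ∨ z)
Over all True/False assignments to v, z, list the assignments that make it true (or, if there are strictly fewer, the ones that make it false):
is false only for:
  v=False, z=True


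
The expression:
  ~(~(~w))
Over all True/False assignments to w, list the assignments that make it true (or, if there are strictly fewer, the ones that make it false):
is true only for:
  w=False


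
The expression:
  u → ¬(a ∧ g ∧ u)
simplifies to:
¬a ∨ ¬g ∨ ¬u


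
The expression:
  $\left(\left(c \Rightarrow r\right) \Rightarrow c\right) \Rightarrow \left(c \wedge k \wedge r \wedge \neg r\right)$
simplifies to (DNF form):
$\neg c$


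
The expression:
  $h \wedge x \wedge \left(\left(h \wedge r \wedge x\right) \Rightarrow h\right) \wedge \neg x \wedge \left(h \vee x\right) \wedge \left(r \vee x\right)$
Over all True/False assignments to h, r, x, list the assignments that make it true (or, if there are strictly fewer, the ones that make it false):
is never true.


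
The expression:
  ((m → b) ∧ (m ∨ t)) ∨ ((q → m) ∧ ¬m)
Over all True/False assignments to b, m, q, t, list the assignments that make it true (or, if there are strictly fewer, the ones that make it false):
is false only for:
  b=False, m=False, q=True, t=False;
  b=False, m=True, q=False, t=False;
  b=False, m=True, q=False, t=True;
  b=False, m=True, q=True, t=False;
  b=False, m=True, q=True, t=True;
  b=True, m=False, q=True, t=False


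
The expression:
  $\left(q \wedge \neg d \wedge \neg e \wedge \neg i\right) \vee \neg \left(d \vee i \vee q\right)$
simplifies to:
$\neg d \wedge \neg i \wedge \left(\neg e \vee \neg q\right)$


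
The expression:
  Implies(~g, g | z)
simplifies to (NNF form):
g | z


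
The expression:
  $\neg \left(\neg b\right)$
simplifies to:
$b$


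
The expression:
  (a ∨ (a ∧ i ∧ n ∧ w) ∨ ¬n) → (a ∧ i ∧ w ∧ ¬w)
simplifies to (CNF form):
n ∧ ¬a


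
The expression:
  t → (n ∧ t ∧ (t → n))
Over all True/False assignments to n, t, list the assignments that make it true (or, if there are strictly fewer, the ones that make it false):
is false only for:
  n=False, t=True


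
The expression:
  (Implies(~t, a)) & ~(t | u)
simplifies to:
a & ~t & ~u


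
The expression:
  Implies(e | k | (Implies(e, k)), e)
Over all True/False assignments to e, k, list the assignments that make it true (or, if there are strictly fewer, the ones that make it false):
is true only for:
  e=True, k=False;
  e=True, k=True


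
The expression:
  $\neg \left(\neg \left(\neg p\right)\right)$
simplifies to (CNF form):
$\neg p$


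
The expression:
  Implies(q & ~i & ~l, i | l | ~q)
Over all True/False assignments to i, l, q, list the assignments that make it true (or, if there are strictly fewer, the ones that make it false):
is false only for:
  i=False, l=False, q=True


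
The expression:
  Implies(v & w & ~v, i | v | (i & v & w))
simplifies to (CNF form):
True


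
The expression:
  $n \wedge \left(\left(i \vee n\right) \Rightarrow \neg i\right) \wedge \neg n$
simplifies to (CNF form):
$\text{False}$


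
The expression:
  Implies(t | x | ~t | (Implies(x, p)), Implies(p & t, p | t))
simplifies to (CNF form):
True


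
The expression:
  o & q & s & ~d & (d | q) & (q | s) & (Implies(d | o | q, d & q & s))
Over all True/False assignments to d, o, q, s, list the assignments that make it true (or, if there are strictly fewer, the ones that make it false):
is never true.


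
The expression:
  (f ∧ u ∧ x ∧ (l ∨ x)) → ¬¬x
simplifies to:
True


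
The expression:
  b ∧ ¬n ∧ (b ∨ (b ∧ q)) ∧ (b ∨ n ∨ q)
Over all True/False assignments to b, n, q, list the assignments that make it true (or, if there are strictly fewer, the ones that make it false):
is true only for:
  b=True, n=False, q=False;
  b=True, n=False, q=True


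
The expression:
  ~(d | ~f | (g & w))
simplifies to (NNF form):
f & ~d & (~g | ~w)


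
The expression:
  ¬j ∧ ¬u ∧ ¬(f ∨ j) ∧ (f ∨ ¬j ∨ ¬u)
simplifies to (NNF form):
¬f ∧ ¬j ∧ ¬u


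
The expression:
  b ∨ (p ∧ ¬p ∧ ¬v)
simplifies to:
b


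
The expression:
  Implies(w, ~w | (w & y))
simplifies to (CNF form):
y | ~w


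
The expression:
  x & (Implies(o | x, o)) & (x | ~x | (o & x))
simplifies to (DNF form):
o & x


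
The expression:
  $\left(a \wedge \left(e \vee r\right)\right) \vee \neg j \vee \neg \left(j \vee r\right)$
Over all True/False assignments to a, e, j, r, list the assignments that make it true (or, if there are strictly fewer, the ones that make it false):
is false only for:
  a=False, e=False, j=True, r=False;
  a=False, e=False, j=True, r=True;
  a=False, e=True, j=True, r=False;
  a=False, e=True, j=True, r=True;
  a=True, e=False, j=True, r=False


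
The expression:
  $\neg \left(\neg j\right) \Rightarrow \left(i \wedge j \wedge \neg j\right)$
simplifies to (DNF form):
$\neg j$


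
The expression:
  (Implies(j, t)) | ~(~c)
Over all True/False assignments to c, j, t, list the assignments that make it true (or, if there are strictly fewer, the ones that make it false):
is false only for:
  c=False, j=True, t=False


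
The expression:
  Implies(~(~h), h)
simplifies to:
True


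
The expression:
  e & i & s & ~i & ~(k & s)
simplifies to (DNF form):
False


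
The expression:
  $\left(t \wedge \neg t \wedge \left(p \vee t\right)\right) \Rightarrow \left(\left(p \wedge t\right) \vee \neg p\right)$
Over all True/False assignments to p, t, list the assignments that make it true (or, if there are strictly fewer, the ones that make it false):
is always true.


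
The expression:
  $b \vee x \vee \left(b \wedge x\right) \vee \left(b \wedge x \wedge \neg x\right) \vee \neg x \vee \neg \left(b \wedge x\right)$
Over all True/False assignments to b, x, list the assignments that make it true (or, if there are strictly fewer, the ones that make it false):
is always true.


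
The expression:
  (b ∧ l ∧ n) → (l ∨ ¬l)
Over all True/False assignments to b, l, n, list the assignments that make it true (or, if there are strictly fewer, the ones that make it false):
is always true.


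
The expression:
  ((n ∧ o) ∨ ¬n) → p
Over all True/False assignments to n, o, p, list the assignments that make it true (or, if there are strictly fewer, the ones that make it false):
is false only for:
  n=False, o=False, p=False;
  n=False, o=True, p=False;
  n=True, o=True, p=False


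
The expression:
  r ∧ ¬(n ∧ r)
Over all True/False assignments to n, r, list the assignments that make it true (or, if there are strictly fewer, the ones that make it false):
is true only for:
  n=False, r=True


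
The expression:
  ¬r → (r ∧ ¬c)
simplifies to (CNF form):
r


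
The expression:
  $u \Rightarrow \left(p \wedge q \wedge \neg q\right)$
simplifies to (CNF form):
$\neg u$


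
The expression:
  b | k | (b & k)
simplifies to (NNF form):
b | k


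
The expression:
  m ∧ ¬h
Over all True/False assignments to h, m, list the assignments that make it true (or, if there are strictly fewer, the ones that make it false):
is true only for:
  h=False, m=True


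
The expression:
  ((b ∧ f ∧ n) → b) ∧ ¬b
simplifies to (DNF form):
¬b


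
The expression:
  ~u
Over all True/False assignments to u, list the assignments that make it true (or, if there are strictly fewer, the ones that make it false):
is true only for:
  u=False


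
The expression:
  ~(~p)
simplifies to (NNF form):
p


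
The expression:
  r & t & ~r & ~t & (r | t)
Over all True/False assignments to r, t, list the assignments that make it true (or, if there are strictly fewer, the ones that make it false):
is never true.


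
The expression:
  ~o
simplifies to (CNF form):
~o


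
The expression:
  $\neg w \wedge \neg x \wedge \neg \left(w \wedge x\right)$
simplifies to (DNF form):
$\neg w \wedge \neg x$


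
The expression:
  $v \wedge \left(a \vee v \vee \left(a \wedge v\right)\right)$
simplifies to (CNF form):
$v$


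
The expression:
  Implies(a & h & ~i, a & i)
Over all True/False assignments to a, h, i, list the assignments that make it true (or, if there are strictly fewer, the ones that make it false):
is false only for:
  a=True, h=True, i=False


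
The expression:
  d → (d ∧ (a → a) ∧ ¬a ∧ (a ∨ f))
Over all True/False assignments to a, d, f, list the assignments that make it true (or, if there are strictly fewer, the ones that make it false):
is false only for:
  a=False, d=True, f=False;
  a=True, d=True, f=False;
  a=True, d=True, f=True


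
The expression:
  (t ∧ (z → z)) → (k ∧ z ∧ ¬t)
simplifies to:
¬t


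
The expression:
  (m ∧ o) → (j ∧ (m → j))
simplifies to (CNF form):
j ∨ ¬m ∨ ¬o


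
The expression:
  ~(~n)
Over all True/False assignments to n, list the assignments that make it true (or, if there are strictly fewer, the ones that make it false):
is true only for:
  n=True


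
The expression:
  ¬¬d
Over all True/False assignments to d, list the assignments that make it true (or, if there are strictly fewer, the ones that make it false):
is true only for:
  d=True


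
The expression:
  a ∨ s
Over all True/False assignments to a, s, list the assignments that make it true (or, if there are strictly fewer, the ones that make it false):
is false only for:
  a=False, s=False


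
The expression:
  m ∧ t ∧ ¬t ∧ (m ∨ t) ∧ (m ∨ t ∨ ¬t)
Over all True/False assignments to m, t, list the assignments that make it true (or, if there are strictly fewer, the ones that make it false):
is never true.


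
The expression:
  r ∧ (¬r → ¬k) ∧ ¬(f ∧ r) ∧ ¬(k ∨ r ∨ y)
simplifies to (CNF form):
False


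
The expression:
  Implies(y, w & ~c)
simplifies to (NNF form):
~y | (w & ~c)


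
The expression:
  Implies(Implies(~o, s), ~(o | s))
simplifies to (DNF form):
~o & ~s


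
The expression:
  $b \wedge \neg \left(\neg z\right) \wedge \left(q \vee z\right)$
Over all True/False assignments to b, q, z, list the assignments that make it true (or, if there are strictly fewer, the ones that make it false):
is true only for:
  b=True, q=False, z=True;
  b=True, q=True, z=True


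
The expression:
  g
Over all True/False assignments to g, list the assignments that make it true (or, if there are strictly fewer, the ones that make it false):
is true only for:
  g=True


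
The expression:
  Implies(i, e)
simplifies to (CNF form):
e | ~i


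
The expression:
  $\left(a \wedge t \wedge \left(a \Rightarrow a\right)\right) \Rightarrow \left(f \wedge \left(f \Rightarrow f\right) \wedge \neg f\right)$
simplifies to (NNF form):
$\neg a \vee \neg t$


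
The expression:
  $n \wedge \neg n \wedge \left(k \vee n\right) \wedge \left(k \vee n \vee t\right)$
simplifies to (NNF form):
$\text{False}$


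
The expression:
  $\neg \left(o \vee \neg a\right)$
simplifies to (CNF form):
$a \wedge \neg o$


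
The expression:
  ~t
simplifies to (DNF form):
~t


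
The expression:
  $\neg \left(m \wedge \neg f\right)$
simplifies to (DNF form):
$f \vee \neg m$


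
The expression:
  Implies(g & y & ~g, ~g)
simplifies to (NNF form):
True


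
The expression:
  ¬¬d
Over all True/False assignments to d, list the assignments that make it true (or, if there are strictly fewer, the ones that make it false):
is true only for:
  d=True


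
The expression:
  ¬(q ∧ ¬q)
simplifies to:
True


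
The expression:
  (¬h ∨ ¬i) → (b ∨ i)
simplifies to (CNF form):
b ∨ i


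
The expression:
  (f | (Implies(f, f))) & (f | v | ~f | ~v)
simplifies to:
True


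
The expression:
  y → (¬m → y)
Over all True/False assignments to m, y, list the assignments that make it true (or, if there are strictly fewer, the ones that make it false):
is always true.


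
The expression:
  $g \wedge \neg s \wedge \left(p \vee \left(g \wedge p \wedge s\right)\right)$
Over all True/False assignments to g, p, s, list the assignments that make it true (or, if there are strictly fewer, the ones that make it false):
is true only for:
  g=True, p=True, s=False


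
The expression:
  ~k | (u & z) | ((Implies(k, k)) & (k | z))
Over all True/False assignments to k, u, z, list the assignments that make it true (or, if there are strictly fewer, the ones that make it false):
is always true.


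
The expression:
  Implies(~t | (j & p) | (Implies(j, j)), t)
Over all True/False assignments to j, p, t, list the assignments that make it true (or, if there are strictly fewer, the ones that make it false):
is true only for:
  j=False, p=False, t=True;
  j=False, p=True, t=True;
  j=True, p=False, t=True;
  j=True, p=True, t=True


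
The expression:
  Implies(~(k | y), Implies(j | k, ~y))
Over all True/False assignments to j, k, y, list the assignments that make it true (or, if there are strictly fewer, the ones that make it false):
is always true.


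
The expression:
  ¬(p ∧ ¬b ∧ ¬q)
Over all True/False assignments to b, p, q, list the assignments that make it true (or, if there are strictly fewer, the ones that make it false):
is false only for:
  b=False, p=True, q=False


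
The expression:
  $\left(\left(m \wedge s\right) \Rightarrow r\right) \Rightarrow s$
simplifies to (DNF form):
$s$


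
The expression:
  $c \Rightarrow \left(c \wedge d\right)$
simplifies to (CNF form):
$d \vee \neg c$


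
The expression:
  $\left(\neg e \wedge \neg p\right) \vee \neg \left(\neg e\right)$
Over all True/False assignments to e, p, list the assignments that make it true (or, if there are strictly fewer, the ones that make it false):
is false only for:
  e=False, p=True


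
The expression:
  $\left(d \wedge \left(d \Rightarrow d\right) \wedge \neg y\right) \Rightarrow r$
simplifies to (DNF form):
$r \vee y \vee \neg d$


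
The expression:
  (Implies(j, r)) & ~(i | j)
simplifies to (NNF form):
~i & ~j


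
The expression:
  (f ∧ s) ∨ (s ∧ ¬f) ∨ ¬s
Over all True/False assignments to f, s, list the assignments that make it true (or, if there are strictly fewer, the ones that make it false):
is always true.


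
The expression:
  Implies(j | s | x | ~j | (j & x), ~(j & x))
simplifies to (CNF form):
~j | ~x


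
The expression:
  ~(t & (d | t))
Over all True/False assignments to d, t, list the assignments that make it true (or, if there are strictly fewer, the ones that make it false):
is true only for:
  d=False, t=False;
  d=True, t=False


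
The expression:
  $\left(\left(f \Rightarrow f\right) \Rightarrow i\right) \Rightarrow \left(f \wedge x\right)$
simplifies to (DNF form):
$\left(f \wedge x\right) \vee \neg i$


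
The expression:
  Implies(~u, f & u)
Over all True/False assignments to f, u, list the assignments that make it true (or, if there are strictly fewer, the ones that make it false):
is true only for:
  f=False, u=True;
  f=True, u=True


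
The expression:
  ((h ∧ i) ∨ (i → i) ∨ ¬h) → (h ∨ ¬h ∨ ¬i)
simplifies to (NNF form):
True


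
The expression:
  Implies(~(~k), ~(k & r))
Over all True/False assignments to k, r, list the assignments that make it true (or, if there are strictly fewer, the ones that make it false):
is false only for:
  k=True, r=True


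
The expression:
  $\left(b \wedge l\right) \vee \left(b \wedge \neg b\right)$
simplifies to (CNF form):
$b \wedge l$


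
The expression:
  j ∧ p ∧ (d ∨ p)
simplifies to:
j ∧ p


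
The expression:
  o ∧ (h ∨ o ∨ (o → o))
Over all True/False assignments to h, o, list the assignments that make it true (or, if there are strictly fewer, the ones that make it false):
is true only for:
  h=False, o=True;
  h=True, o=True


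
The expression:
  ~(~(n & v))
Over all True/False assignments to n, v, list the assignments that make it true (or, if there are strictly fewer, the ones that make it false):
is true only for:
  n=True, v=True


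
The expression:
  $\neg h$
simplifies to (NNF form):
$\neg h$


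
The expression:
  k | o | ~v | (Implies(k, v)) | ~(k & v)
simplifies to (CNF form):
True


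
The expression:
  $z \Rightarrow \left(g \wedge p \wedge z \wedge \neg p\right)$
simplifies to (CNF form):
$\neg z$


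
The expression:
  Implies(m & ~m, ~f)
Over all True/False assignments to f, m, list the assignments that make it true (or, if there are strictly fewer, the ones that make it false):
is always true.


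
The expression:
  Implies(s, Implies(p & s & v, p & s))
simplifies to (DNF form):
True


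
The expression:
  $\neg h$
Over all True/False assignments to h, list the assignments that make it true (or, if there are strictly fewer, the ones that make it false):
is true only for:
  h=False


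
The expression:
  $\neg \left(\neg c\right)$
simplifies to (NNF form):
$c$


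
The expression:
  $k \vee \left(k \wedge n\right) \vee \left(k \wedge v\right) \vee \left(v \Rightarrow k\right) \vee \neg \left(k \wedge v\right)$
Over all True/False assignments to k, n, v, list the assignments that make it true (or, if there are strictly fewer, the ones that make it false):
is always true.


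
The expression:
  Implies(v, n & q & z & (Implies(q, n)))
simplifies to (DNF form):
~v | (n & q & z)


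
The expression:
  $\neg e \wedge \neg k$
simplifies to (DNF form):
$\neg e \wedge \neg k$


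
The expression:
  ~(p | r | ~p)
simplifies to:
False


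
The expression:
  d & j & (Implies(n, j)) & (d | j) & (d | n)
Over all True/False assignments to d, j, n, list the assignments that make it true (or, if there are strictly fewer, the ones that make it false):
is true only for:
  d=True, j=True, n=False;
  d=True, j=True, n=True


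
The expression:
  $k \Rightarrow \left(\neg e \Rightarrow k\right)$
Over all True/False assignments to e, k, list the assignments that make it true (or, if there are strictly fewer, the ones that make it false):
is always true.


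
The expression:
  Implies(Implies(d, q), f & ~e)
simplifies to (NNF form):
(d & ~q) | (f & ~e)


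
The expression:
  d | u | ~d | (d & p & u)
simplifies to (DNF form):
True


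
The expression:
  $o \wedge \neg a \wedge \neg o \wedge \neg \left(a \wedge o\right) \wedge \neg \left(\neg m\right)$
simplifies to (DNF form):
$\text{False}$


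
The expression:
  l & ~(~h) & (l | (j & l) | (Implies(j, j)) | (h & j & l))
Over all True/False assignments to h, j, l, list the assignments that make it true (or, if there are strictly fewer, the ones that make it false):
is true only for:
  h=True, j=False, l=True;
  h=True, j=True, l=True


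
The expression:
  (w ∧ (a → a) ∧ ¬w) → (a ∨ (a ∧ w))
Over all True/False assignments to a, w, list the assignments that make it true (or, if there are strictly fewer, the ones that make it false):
is always true.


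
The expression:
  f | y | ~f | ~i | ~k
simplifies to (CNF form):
True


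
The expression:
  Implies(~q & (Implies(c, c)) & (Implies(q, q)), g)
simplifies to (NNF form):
g | q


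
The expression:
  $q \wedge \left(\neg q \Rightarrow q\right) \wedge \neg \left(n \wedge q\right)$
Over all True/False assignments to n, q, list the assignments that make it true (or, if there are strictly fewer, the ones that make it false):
is true only for:
  n=False, q=True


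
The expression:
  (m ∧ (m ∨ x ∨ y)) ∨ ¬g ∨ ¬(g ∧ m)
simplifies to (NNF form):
True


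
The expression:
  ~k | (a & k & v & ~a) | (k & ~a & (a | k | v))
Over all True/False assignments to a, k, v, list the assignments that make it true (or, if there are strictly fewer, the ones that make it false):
is false only for:
  a=True, k=True, v=False;
  a=True, k=True, v=True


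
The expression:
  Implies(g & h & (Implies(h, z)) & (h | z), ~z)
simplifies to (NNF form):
~g | ~h | ~z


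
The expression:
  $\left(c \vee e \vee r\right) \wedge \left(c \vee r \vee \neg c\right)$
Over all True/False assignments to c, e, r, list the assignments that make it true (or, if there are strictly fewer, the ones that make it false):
is false only for:
  c=False, e=False, r=False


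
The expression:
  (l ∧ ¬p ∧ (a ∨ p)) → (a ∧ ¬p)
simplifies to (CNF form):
True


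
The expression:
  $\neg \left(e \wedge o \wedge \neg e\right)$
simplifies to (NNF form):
$\text{True}$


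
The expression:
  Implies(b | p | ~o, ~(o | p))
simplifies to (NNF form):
~p & (~b | ~o)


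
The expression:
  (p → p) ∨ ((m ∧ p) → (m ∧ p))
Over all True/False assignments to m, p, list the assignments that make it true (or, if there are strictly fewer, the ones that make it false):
is always true.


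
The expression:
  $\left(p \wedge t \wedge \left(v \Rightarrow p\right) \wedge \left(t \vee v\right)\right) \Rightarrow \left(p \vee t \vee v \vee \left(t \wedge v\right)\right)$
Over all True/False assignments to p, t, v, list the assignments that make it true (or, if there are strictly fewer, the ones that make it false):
is always true.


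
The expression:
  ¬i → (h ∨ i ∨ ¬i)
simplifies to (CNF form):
True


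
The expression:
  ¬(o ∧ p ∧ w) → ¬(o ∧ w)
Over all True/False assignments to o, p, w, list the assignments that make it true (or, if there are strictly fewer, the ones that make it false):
is false only for:
  o=True, p=False, w=True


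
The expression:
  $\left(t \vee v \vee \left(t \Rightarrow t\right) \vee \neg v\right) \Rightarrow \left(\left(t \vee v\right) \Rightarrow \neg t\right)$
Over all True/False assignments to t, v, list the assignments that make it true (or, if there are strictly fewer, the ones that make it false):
is true only for:
  t=False, v=False;
  t=False, v=True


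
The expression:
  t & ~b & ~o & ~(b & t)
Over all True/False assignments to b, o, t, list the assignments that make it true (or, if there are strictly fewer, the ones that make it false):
is true only for:
  b=False, o=False, t=True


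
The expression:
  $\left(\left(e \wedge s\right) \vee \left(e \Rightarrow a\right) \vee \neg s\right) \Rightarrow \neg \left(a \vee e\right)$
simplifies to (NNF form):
$\neg a \wedge \neg e$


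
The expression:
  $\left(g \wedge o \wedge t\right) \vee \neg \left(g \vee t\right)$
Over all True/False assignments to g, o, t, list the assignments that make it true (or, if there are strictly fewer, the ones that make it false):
is true only for:
  g=False, o=False, t=False;
  g=False, o=True, t=False;
  g=True, o=True, t=True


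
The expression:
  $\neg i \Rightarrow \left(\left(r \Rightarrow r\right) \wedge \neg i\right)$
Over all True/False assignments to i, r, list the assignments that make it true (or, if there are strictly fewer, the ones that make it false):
is always true.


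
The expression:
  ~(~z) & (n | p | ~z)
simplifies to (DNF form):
(n & z) | (p & z)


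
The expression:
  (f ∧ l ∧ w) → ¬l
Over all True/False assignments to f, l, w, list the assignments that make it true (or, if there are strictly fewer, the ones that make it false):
is false only for:
  f=True, l=True, w=True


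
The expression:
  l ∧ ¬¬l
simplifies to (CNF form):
l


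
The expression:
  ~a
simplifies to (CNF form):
~a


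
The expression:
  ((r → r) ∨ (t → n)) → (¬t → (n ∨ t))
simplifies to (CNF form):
n ∨ t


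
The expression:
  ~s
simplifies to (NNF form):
~s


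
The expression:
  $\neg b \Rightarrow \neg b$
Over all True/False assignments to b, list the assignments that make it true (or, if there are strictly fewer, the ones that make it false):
is always true.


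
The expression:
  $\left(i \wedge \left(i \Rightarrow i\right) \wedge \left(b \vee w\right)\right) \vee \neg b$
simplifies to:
$i \vee \neg b$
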